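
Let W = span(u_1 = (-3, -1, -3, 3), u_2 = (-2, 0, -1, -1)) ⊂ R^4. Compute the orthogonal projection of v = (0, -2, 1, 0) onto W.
proj_W(v) = (1/3, 0, 1/6, 1/6)

Set up U = [u_1 | ... | u_2] ∈ R^(4×2). The projector onto W = col(U) is P = U (U^T U)^(-1) U^T.
Compute U^T U =
  [28, 6]
  [6, 6],
and U^T v = (-1, -1).
Solve U^T U · c = U^T v for the coefficients: c = (0, -1/6). The projection is proj_W(v) = U c.
Check: (v - proj_W(v)) · u_1 = 0  (should be 0).
Check: (v - proj_W(v)) · u_2 = 0  (should be 0).
Result: proj_W(v) = (1/3, 0, 1/6, 1/6).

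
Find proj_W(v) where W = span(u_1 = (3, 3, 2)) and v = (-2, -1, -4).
proj_W(v) = (-51/22, -51/22, -17/11)

Set up U = [u_1 | ... | u_1] ∈ R^(3×1). The projector onto W = col(U) is P = U (U^T U)^(-1) U^T.
Compute U^T U =
  [22],
and U^T v = (-17).
Solve U^T U · c = U^T v for the coefficients: c = (-17/22). The projection is proj_W(v) = U c.
Check: (v - proj_W(v)) · u_1 = 0  (should be 0).
Result: proj_W(v) = (-51/22, -51/22, -17/11).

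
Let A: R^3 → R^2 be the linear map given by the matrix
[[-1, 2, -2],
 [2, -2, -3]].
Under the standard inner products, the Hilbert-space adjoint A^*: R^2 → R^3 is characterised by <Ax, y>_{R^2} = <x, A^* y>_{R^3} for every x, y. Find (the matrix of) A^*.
A^* = A^T =
[[-1, 2],
 [2, -2],
 [-2, -3]]

For real matrices with standard dot products, the defining identity <Ax, y> = <x, A^* y> gives (Ax)^T y = x^T (A^*) y, i.e. x^T A^T y = x^T (A^*) y. Since this holds for all x, y, we must have A^* = A^T. Therefore
A^* =
[[-1, 2],
 [2, -2],
 [-2, -3]].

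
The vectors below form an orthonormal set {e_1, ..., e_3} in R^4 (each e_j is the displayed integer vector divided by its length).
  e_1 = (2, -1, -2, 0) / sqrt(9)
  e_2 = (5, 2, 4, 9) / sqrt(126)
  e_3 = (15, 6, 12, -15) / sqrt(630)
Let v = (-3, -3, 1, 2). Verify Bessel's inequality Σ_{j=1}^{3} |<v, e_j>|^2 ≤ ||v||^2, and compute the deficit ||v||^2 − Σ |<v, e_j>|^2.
Σ |<v, e_j>|^2 = 66/5; ||v||^2 = 23; deficit = 49/5

Write each e_j = u_j / sqrt(<u_j, u_j>) where u_j is the displayed integer vector. Then <v, e_j> = <v, u_j> / sqrt(<u_j, u_j>), so |<v, e_j>|^2 = <v, u_j>^2 / <u_j, u_j>.
Coefficients: <v, e_1> = -5/sqrt(9), <v, e_2> = 1/sqrt(126), <v, e_3> = -81/sqrt(630).
Square and sum: Σ |<v, e_j>|^2 = 66/5.
Compute ||v||^2 = v·v = 23.
Deficit = 23 − 66/5 = 49/5 ≥ 0, confirming Bessel's inequality. (The deficit equals ||v − Σ <v,e_j> e_j||^2, the squared distance from v to span{e_j}.)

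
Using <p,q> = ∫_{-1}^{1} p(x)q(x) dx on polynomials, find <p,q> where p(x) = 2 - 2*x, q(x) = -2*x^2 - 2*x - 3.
<p,q> = -12

Expand the product: p(x)·q(x) = 4*x^3 + 2*x - 6.
∫_{-1}^{1} of each monomial x^k gives [2/(k+1) if k even, 0 if k odd]. Integrating term-by-term (or equivalently evaluating the antiderivative F(x) = x^4 + x^2 - 6*x at the endpoints):
  F(1) − F(−1) = -4 − (8) = -12.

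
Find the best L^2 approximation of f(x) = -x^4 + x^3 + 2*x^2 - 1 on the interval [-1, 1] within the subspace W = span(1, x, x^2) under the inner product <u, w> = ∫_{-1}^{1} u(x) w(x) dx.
g(x) = 8*x^2/7 + 3*x/5 - 32/35

The best approximation g ∈ W is the orthogonal projection of f onto W. Writing g = a_0 + a_1 x + a_2 x^2, the coefficients solve the normal equations G · a = b where
  G_{ij} = <φ_i, φ_j> and b_i = <f, φ_i>, with φ_0 = 1, φ_1 = x, φ_2 = x^2.
G =
  [2, 0, 2/3]
  [0, 2/3, 0]
  [2/3, 0, 2/5],
b = (-16/15, 2/5, -16/105).
Solving gives a_0 = -32/35, a_1 = 3/5, a_2 = 8/7, so
  g(x) = 8*x^2/7 + 3*x/5 - 32/35.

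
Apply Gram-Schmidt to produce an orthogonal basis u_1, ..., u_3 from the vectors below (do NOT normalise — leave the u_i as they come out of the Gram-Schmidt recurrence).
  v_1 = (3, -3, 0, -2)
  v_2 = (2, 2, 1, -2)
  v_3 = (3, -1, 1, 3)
Orthogonal basis:
  u_1 = (3, -3, 0, -2)
  u_2 = (16/11, 28/11, 1, -18/11)
  u_3 = (328/135, 34/135, 158/135, 49/15)

Apply the Gram-Schmidt recurrence
  u_1 = v_1
  u_i = v_i − Σ_{j<i} ((v_i · u_j) / (u_j · u_j)) · u_j.

Step by step this gives:
  u_1 = (3, -3, 0, -2)
  u_2 = (16/11, 28/11, 1, -18/11)
  u_3 = (328/135, 34/135, 158/135, 49/15)

Orthogonality check:
  u_2 · u_1 = 0 (should be 0)
  u_3 · u_1 = 0 (should be 0)
  u_3 · u_2 = 0 (should be 0)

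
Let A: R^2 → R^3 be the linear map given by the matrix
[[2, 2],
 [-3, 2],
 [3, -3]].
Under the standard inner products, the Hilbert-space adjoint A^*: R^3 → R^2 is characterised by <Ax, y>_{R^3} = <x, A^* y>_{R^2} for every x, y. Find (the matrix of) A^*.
A^* = A^T =
[[2, -3, 3],
 [2, 2, -3]]

For real matrices with standard dot products, the defining identity <Ax, y> = <x, A^* y> gives (Ax)^T y = x^T (A^*) y, i.e. x^T A^T y = x^T (A^*) y. Since this holds for all x, y, we must have A^* = A^T. Therefore
A^* =
[[2, -3, 3],
 [2, 2, -3]].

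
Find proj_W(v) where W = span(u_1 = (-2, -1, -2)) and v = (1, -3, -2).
proj_W(v) = (-10/9, -5/9, -10/9)

Set up U = [u_1 | ... | u_1] ∈ R^(3×1). The projector onto W = col(U) is P = U (U^T U)^(-1) U^T.
Compute U^T U =
  [9],
and U^T v = (5).
Solve U^T U · c = U^T v for the coefficients: c = (5/9). The projection is proj_W(v) = U c.
Check: (v - proj_W(v)) · u_1 = 0  (should be 0).
Result: proj_W(v) = (-10/9, -5/9, -10/9).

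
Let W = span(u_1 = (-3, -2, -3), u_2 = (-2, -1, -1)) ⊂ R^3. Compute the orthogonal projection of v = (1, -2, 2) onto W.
proj_W(v) = (2/11, 5/11, 13/11)

Set up U = [u_1 | ... | u_2] ∈ R^(3×2). The projector onto W = col(U) is P = U (U^T U)^(-1) U^T.
Compute U^T U =
  [22, 11]
  [11, 6],
and U^T v = (-5, -2).
Solve U^T U · c = U^T v for the coefficients: c = (-8/11, 1). The projection is proj_W(v) = U c.
Check: (v - proj_W(v)) · u_1 = 0  (should be 0).
Check: (v - proj_W(v)) · u_2 = 0  (should be 0).
Result: proj_W(v) = (2/11, 5/11, 13/11).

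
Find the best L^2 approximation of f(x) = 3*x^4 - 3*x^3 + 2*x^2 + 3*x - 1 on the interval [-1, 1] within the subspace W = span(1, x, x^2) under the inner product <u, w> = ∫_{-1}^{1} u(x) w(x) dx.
g(x) = 32*x^2/7 + 6*x/5 - 44/35

The best approximation g ∈ W is the orthogonal projection of f onto W. Writing g = a_0 + a_1 x + a_2 x^2, the coefficients solve the normal equations G · a = b where
  G_{ij} = <φ_i, φ_j> and b_i = <f, φ_i>, with φ_0 = 1, φ_1 = x, φ_2 = x^2.
G =
  [2, 0, 2/3]
  [0, 2/3, 0]
  [2/3, 0, 2/5],
b = (8/15, 4/5, 104/105).
Solving gives a_0 = -44/35, a_1 = 6/5, a_2 = 32/7, so
  g(x) = 32*x^2/7 + 6*x/5 - 44/35.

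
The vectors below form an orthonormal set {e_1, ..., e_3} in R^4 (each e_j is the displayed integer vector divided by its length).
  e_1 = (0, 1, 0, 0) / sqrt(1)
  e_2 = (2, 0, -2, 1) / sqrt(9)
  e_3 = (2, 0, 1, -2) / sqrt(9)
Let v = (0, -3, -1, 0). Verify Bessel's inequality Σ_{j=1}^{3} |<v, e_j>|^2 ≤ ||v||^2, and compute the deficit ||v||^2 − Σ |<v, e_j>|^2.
Σ |<v, e_j>|^2 = 86/9; ||v||^2 = 10; deficit = 4/9

Write each e_j = u_j / sqrt(<u_j, u_j>) where u_j is the displayed integer vector. Then <v, e_j> = <v, u_j> / sqrt(<u_j, u_j>), so |<v, e_j>|^2 = <v, u_j>^2 / <u_j, u_j>.
Coefficients: <v, e_1> = -3/sqrt(1), <v, e_2> = 2/sqrt(9), <v, e_3> = -1/sqrt(9).
Square and sum: Σ |<v, e_j>|^2 = 86/9.
Compute ||v||^2 = v·v = 10.
Deficit = 10 − 86/9 = 4/9 ≥ 0, confirming Bessel's inequality. (The deficit equals ||v − Σ <v,e_j> e_j||^2, the squared distance from v to span{e_j}.)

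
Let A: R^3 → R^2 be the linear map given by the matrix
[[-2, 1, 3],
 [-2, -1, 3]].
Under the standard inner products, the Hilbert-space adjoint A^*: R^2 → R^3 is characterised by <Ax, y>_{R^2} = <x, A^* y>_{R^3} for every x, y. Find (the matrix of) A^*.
A^* = A^T =
[[-2, -2],
 [1, -1],
 [3, 3]]

For real matrices with standard dot products, the defining identity <Ax, y> = <x, A^* y> gives (Ax)^T y = x^T (A^*) y, i.e. x^T A^T y = x^T (A^*) y. Since this holds for all x, y, we must have A^* = A^T. Therefore
A^* =
[[-2, -2],
 [1, -1],
 [3, 3]].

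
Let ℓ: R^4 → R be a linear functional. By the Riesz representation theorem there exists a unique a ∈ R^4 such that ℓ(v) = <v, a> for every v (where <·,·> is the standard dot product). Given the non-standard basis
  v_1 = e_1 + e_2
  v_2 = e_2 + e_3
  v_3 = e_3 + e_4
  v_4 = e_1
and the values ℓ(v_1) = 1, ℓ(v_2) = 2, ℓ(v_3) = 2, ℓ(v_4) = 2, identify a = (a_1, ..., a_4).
a = (2, -1, 3, -1)

Write a = (a_1, ..., a_4) in the standard basis. For each basis vector v_i, ℓ(v_i) = <v_i, a> is a linear equation in the a_j's. Collect the n equations into a matrix system V a = ℓ, where row i of V is v_i (expressed in the standard basis). Since V is invertible (lower-triangular with 1s on the diagonal, up to permutation), solve by back-substitution:
  V =
[[1, 1, 0, 0],
 [0, 1, 1, 0],
 [0, 0, 1, 1],
 [1, 0, 0, 0]]
  V a = (1, 2, 2, 2)
Solving gives a = (2, -1, 3, -1).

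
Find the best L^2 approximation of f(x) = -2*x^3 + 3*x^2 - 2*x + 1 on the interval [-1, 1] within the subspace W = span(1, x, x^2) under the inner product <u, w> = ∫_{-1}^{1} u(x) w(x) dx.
g(x) = 3*x^2 - 16*x/5 + 1

The best approximation g ∈ W is the orthogonal projection of f onto W. Writing g = a_0 + a_1 x + a_2 x^2, the coefficients solve the normal equations G · a = b where
  G_{ij} = <φ_i, φ_j> and b_i = <f, φ_i>, with φ_0 = 1, φ_1 = x, φ_2 = x^2.
G =
  [2, 0, 2/3]
  [0, 2/3, 0]
  [2/3, 0, 2/5],
b = (4, -32/15, 28/15).
Solving gives a_0 = 1, a_1 = -16/5, a_2 = 3, so
  g(x) = 3*x^2 - 16*x/5 + 1.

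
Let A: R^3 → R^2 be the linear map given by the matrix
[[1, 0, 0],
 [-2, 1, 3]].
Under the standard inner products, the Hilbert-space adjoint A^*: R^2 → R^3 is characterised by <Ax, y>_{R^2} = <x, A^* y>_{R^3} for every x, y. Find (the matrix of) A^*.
A^* = A^T =
[[1, -2],
 [0, 1],
 [0, 3]]

For real matrices with standard dot products, the defining identity <Ax, y> = <x, A^* y> gives (Ax)^T y = x^T (A^*) y, i.e. x^T A^T y = x^T (A^*) y. Since this holds for all x, y, we must have A^* = A^T. Therefore
A^* =
[[1, -2],
 [0, 1],
 [0, 3]].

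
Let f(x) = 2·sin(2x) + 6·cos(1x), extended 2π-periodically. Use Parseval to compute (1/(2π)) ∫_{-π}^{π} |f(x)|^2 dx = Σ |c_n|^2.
Σ |c_n|^2 = 20

Expand |f|^2 and use orthogonality of {sin(nx), cos(mx)} on [-π, π]:
  ∫_{-π}^{π} sin(nx)^2 dx = π, ∫ cos(mx)^2 dx = π, and cross terms integrate to 0.
So ∫_{-π}^{π} f(x)^2 dx = 2^2 · π + 6^2 · π = (4 + 36)π.
Divide by 2π: (4 + 36)/2 = 20.
By Parseval, this equals Σ |c_n|^2.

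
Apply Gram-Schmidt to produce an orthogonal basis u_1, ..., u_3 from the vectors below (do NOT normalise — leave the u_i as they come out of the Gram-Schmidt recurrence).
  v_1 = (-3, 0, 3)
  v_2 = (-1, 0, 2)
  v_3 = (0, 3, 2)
Orthogonal basis:
  u_1 = (-3, 0, 3)
  u_2 = (1/2, 0, 1/2)
  u_3 = (0, 3, 0)

Apply the Gram-Schmidt recurrence
  u_1 = v_1
  u_i = v_i − Σ_{j<i} ((v_i · u_j) / (u_j · u_j)) · u_j.

Step by step this gives:
  u_1 = (-3, 0, 3)
  u_2 = (1/2, 0, 1/2)
  u_3 = (0, 3, 0)

Orthogonality check:
  u_2 · u_1 = 0 (should be 0)
  u_3 · u_1 = 0 (should be 0)
  u_3 · u_2 = 0 (should be 0)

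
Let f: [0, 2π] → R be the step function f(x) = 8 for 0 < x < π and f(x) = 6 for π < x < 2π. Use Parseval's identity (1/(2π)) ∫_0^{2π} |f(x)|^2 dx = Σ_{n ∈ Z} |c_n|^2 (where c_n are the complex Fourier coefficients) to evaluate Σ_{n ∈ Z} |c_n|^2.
Σ |c_n|^2 = 50

Parseval equates the L^2 energy of f (normalised by 1/(2π)) with the ℓ^2 sum of its Fourier coefficients: (1/(2π)) ∫_0^{2π} |f|^2 = Σ |c_n|^2.
Compute the left side: (1/(2π)) [∫_0^π 8^2 dx + ∫_π^{2π} 6^2 dx] = (1/(2π)) · (64π + 36π) = (64 + 36)/2 = 50.
So Σ_{n ∈ Z} |c_n|^2 = 50.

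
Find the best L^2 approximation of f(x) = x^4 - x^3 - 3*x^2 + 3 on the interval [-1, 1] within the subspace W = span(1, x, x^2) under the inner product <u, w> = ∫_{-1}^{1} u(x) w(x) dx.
g(x) = -15*x^2/7 - 3*x/5 + 102/35

The best approximation g ∈ W is the orthogonal projection of f onto W. Writing g = a_0 + a_1 x + a_2 x^2, the coefficients solve the normal equations G · a = b where
  G_{ij} = <φ_i, φ_j> and b_i = <f, φ_i>, with φ_0 = 1, φ_1 = x, φ_2 = x^2.
G =
  [2, 0, 2/3]
  [0, 2/3, 0]
  [2/3, 0, 2/5],
b = (22/5, -2/5, 38/35).
Solving gives a_0 = 102/35, a_1 = -3/5, a_2 = -15/7, so
  g(x) = -15*x^2/7 - 3*x/5 + 102/35.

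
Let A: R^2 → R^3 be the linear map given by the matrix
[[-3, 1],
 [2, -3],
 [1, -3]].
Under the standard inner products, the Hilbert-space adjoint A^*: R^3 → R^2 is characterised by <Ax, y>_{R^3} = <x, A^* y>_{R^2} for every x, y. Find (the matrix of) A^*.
A^* = A^T =
[[-3, 2, 1],
 [1, -3, -3]]

For real matrices with standard dot products, the defining identity <Ax, y> = <x, A^* y> gives (Ax)^T y = x^T (A^*) y, i.e. x^T A^T y = x^T (A^*) y. Since this holds for all x, y, we must have A^* = A^T. Therefore
A^* =
[[-3, 2, 1],
 [1, -3, -3]].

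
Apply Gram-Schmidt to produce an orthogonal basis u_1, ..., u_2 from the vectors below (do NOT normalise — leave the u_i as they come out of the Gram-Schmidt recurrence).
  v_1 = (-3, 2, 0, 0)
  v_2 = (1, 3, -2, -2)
Orthogonal basis:
  u_1 = (-3, 2, 0, 0)
  u_2 = (22/13, 33/13, -2, -2)

Apply the Gram-Schmidt recurrence
  u_1 = v_1
  u_i = v_i − Σ_{j<i} ((v_i · u_j) / (u_j · u_j)) · u_j.

Step by step this gives:
  u_1 = (-3, 2, 0, 0)
  u_2 = (22/13, 33/13, -2, -2)

Orthogonality check:
  u_2 · u_1 = 0 (should be 0)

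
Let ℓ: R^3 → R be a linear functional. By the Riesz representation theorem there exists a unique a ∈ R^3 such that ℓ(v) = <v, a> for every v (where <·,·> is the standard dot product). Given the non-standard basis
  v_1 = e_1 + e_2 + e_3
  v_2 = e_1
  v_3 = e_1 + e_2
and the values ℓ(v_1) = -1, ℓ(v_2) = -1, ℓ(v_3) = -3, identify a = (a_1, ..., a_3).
a = (-1, -2, 2)

Write a = (a_1, ..., a_3) in the standard basis. For each basis vector v_i, ℓ(v_i) = <v_i, a> is a linear equation in the a_j's. Collect the n equations into a matrix system V a = ℓ, where row i of V is v_i (expressed in the standard basis). Since V is invertible (lower-triangular with 1s on the diagonal, up to permutation), solve by back-substitution:
  V =
[[1, 1, 1],
 [1, 0, 0],
 [1, 1, 0]]
  V a = (-1, -1, -3)
Solving gives a = (-1, -2, 2).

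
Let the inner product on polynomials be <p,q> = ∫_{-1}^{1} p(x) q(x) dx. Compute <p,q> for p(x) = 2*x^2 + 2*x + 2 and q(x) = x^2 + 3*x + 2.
<p,q> = 84/5

Expand the product: p(x)·q(x) = 2*x^4 + 8*x^3 + 12*x^2 + 10*x + 4.
∫_{-1}^{1} of each monomial x^k gives [2/(k+1) if k even, 0 if k odd]. Integrating term-by-term (or equivalently evaluating the antiderivative F(x) = 2*x^5/5 + 2*x^4 + 4*x^3 + 5*x^2 + 4*x at the endpoints):
  F(1) − F(−1) = 77/5 − (-7/5) = 84/5.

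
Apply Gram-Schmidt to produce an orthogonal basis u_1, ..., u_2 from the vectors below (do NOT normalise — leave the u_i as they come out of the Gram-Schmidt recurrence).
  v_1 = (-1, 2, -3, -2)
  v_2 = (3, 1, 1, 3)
Orthogonal basis:
  u_1 = (-1, 2, -3, -2)
  u_2 = (22/9, 19/9, -2/3, 17/9)

Apply the Gram-Schmidt recurrence
  u_1 = v_1
  u_i = v_i − Σ_{j<i} ((v_i · u_j) / (u_j · u_j)) · u_j.

Step by step this gives:
  u_1 = (-1, 2, -3, -2)
  u_2 = (22/9, 19/9, -2/3, 17/9)

Orthogonality check:
  u_2 · u_1 = 0 (should be 0)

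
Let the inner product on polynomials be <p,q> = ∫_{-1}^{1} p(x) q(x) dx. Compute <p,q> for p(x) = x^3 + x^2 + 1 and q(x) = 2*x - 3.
<p,q> = -36/5

Expand the product: p(x)·q(x) = 2*x^4 - x^3 - 3*x^2 + 2*x - 3.
∫_{-1}^{1} of each monomial x^k gives [2/(k+1) if k even, 0 if k odd]. Integrating term-by-term (or equivalently evaluating the antiderivative F(x) = 2*x^5/5 - x^4/4 - x^3 + x^2 - 3*x at the endpoints):
  F(1) − F(−1) = -57/20 − (87/20) = -36/5.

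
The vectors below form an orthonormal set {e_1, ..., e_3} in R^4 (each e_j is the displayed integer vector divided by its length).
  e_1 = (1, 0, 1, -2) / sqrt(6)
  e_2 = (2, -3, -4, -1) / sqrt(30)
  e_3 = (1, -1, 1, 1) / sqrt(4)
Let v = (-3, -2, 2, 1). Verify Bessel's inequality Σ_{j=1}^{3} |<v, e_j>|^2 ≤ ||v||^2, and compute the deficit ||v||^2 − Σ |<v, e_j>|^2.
Σ |<v, e_j>|^2 = 26/5; ||v||^2 = 18; deficit = 64/5

Write each e_j = u_j / sqrt(<u_j, u_j>) where u_j is the displayed integer vector. Then <v, e_j> = <v, u_j> / sqrt(<u_j, u_j>), so |<v, e_j>|^2 = <v, u_j>^2 / <u_j, u_j>.
Coefficients: <v, e_1> = -3/sqrt(6), <v, e_2> = -9/sqrt(30), <v, e_3> = 2/sqrt(4).
Square and sum: Σ |<v, e_j>|^2 = 26/5.
Compute ||v||^2 = v·v = 18.
Deficit = 18 − 26/5 = 64/5 ≥ 0, confirming Bessel's inequality. (The deficit equals ||v − Σ <v,e_j> e_j||^2, the squared distance from v to span{e_j}.)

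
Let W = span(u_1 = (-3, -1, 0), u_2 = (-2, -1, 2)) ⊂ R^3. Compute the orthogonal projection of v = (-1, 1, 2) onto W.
proj_W(v) = (-21/41, -19/41, 72/41)

Set up U = [u_1 | ... | u_2] ∈ R^(3×2). The projector onto W = col(U) is P = U (U^T U)^(-1) U^T.
Compute U^T U =
  [10, 7]
  [7, 9],
and U^T v = (2, 5).
Solve U^T U · c = U^T v for the coefficients: c = (-17/41, 36/41). The projection is proj_W(v) = U c.
Check: (v - proj_W(v)) · u_1 = 0  (should be 0).
Check: (v - proj_W(v)) · u_2 = 0  (should be 0).
Result: proj_W(v) = (-21/41, -19/41, 72/41).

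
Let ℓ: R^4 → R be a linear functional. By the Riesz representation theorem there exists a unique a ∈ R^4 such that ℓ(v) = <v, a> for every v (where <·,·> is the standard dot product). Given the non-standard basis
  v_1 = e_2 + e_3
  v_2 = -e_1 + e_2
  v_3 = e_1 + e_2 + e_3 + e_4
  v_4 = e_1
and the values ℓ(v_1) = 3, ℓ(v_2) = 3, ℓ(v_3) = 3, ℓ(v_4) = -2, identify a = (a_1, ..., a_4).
a = (-2, 1, 2, 2)

Write a = (a_1, ..., a_4) in the standard basis. For each basis vector v_i, ℓ(v_i) = <v_i, a> is a linear equation in the a_j's. Collect the n equations into a matrix system V a = ℓ, where row i of V is v_i (expressed in the standard basis). Since V is invertible (lower-triangular with 1s on the diagonal, up to permutation), solve by back-substitution:
  V =
[[0, 1, 1, 0],
 [-1, 1, 0, 0],
 [1, 1, 1, 1],
 [1, 0, 0, 0]]
  V a = (3, 3, 3, -2)
Solving gives a = (-2, 1, 2, 2).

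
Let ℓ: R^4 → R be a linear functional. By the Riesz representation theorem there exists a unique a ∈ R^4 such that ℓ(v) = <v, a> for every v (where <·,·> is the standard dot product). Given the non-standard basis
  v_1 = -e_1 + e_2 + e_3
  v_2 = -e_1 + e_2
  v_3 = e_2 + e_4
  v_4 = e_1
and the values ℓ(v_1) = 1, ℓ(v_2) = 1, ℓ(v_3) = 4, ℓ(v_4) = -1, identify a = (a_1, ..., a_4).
a = (-1, 0, 0, 4)

Write a = (a_1, ..., a_4) in the standard basis. For each basis vector v_i, ℓ(v_i) = <v_i, a> is a linear equation in the a_j's. Collect the n equations into a matrix system V a = ℓ, where row i of V is v_i (expressed in the standard basis). Since V is invertible (lower-triangular with 1s on the diagonal, up to permutation), solve by back-substitution:
  V =
[[-1, 1, 1, 0],
 [-1, 1, 0, 0],
 [0, 1, 0, 1],
 [1, 0, 0, 0]]
  V a = (1, 1, 4, -1)
Solving gives a = (-1, 0, 0, 4).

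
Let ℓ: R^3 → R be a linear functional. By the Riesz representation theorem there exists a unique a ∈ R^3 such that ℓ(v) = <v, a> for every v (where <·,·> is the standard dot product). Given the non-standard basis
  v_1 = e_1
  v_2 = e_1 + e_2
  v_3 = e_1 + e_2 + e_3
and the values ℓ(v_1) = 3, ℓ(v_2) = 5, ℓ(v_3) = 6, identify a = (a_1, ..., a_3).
a = (3, 2, 1)

Write a = (a_1, ..., a_3) in the standard basis. For each basis vector v_i, ℓ(v_i) = <v_i, a> is a linear equation in the a_j's. Collect the n equations into a matrix system V a = ℓ, where row i of V is v_i (expressed in the standard basis). Since V is invertible (lower-triangular with 1s on the diagonal, up to permutation), solve by back-substitution:
  V =
[[1, 0, 0],
 [1, 1, 0],
 [1, 1, 1]]
  V a = (3, 5, 6)
Solving gives a = (3, 2, 1).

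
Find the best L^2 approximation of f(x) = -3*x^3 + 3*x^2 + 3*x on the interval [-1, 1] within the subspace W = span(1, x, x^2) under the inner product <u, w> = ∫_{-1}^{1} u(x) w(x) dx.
g(x) = 3*x^2 + 6*x/5

The best approximation g ∈ W is the orthogonal projection of f onto W. Writing g = a_0 + a_1 x + a_2 x^2, the coefficients solve the normal equations G · a = b where
  G_{ij} = <φ_i, φ_j> and b_i = <f, φ_i>, with φ_0 = 1, φ_1 = x, φ_2 = x^2.
G =
  [2, 0, 2/3]
  [0, 2/3, 0]
  [2/3, 0, 2/5],
b = (2, 4/5, 6/5).
Solving gives a_0 = 0, a_1 = 6/5, a_2 = 3, so
  g(x) = 3*x^2 + 6*x/5.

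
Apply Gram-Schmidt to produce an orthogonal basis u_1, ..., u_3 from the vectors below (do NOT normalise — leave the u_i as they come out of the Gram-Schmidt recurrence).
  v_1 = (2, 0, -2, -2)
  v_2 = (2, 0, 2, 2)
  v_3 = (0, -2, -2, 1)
Orthogonal basis:
  u_1 = (2, 0, -2, -2)
  u_2 = (8/3, 0, 4/3, 4/3)
  u_3 = (0, -2, -3/2, 3/2)

Apply the Gram-Schmidt recurrence
  u_1 = v_1
  u_i = v_i − Σ_{j<i} ((v_i · u_j) / (u_j · u_j)) · u_j.

Step by step this gives:
  u_1 = (2, 0, -2, -2)
  u_2 = (8/3, 0, 4/3, 4/3)
  u_3 = (0, -2, -3/2, 3/2)

Orthogonality check:
  u_2 · u_1 = 0 (should be 0)
  u_3 · u_1 = 0 (should be 0)
  u_3 · u_2 = 0 (should be 0)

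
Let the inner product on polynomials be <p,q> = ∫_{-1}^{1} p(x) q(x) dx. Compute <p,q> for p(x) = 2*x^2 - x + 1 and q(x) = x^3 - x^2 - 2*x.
<p,q> = -8/15

Expand the product: p(x)·q(x) = 2*x^5 - 3*x^4 - 2*x^3 + x^2 - 2*x.
∫_{-1}^{1} of each monomial x^k gives [2/(k+1) if k even, 0 if k odd]. Integrating term-by-term (or equivalently evaluating the antiderivative F(x) = x^6/3 - 3*x^5/5 - x^4/2 + x^3/3 - x^2 at the endpoints):
  F(1) − F(−1) = -43/30 − (-9/10) = -8/15.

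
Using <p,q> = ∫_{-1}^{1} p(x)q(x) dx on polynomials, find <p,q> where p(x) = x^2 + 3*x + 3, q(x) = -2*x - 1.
<p,q> = -32/3

Expand the product: p(x)·q(x) = -2*x^3 - 7*x^2 - 9*x - 3.
∫_{-1}^{1} of each monomial x^k gives [2/(k+1) if k even, 0 if k odd]. Integrating term-by-term (or equivalently evaluating the antiderivative F(x) = -x^4/2 - 7*x^3/3 - 9*x^2/2 - 3*x at the endpoints):
  F(1) − F(−1) = -31/3 − (1/3) = -32/3.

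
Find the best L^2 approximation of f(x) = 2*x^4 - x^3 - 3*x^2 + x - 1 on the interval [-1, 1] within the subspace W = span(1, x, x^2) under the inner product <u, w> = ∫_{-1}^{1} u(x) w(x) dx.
g(x) = -9*x^2/7 + 2*x/5 - 41/35

The best approximation g ∈ W is the orthogonal projection of f onto W. Writing g = a_0 + a_1 x + a_2 x^2, the coefficients solve the normal equations G · a = b where
  G_{ij} = <φ_i, φ_j> and b_i = <f, φ_i>, with φ_0 = 1, φ_1 = x, φ_2 = x^2.
G =
  [2, 0, 2/3]
  [0, 2/3, 0]
  [2/3, 0, 2/5],
b = (-16/5, 4/15, -136/105).
Solving gives a_0 = -41/35, a_1 = 2/5, a_2 = -9/7, so
  g(x) = -9*x^2/7 + 2*x/5 - 41/35.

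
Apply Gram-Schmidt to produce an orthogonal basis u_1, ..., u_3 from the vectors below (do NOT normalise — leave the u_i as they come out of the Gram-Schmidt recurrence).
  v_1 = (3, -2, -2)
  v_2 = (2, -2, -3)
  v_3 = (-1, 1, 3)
Orthogonal basis:
  u_1 = (3, -2, -2)
  u_2 = (-14/17, -2/17, -19/17)
  u_3 = (-2/11, -5/11, 2/11)

Apply the Gram-Schmidt recurrence
  u_1 = v_1
  u_i = v_i − Σ_{j<i} ((v_i · u_j) / (u_j · u_j)) · u_j.

Step by step this gives:
  u_1 = (3, -2, -2)
  u_2 = (-14/17, -2/17, -19/17)
  u_3 = (-2/11, -5/11, 2/11)

Orthogonality check:
  u_2 · u_1 = 0 (should be 0)
  u_3 · u_1 = 0 (should be 0)
  u_3 · u_2 = 0 (should be 0)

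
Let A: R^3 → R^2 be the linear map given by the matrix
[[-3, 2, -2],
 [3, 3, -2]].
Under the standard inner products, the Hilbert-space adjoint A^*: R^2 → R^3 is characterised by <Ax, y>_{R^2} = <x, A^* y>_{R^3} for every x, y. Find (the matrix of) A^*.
A^* = A^T =
[[-3, 3],
 [2, 3],
 [-2, -2]]

For real matrices with standard dot products, the defining identity <Ax, y> = <x, A^* y> gives (Ax)^T y = x^T (A^*) y, i.e. x^T A^T y = x^T (A^*) y. Since this holds for all x, y, we must have A^* = A^T. Therefore
A^* =
[[-3, 3],
 [2, 3],
 [-2, -2]].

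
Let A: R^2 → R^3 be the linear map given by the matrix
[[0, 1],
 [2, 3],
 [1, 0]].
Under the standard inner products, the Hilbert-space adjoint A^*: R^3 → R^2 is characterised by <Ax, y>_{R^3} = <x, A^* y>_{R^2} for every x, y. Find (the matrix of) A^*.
A^* = A^T =
[[0, 2, 1],
 [1, 3, 0]]

For real matrices with standard dot products, the defining identity <Ax, y> = <x, A^* y> gives (Ax)^T y = x^T (A^*) y, i.e. x^T A^T y = x^T (A^*) y. Since this holds for all x, y, we must have A^* = A^T. Therefore
A^* =
[[0, 2, 1],
 [1, 3, 0]].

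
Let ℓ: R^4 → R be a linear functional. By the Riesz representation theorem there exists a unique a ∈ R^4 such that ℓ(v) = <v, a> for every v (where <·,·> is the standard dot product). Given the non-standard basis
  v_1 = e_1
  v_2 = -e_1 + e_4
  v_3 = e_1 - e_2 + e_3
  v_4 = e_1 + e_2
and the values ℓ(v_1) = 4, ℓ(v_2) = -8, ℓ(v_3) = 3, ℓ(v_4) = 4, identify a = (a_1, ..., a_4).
a = (4, 0, -1, -4)

Write a = (a_1, ..., a_4) in the standard basis. For each basis vector v_i, ℓ(v_i) = <v_i, a> is a linear equation in the a_j's. Collect the n equations into a matrix system V a = ℓ, where row i of V is v_i (expressed in the standard basis). Since V is invertible (lower-triangular with 1s on the diagonal, up to permutation), solve by back-substitution:
  V =
[[1, 0, 0, 0],
 [-1, 0, 0, 1],
 [1, -1, 1, 0],
 [1, 1, 0, 0]]
  V a = (4, -8, 3, 4)
Solving gives a = (4, 0, -1, -4).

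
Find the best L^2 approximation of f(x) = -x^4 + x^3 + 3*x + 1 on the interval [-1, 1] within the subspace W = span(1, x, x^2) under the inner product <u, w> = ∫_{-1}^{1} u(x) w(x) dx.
g(x) = -6*x^2/7 + 18*x/5 + 38/35

The best approximation g ∈ W is the orthogonal projection of f onto W. Writing g = a_0 + a_1 x + a_2 x^2, the coefficients solve the normal equations G · a = b where
  G_{ij} = <φ_i, φ_j> and b_i = <f, φ_i>, with φ_0 = 1, φ_1 = x, φ_2 = x^2.
G =
  [2, 0, 2/3]
  [0, 2/3, 0]
  [2/3, 0, 2/5],
b = (8/5, 12/5, 8/21).
Solving gives a_0 = 38/35, a_1 = 18/5, a_2 = -6/7, so
  g(x) = -6*x^2/7 + 18*x/5 + 38/35.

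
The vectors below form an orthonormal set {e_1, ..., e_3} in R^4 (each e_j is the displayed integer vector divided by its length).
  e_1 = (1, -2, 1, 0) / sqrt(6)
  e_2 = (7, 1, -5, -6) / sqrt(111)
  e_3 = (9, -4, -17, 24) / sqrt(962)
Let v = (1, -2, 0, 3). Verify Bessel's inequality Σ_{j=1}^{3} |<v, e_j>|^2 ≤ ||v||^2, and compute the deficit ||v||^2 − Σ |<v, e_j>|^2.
Σ |<v, e_j>|^2 = 181/13; ||v||^2 = 14; deficit = 1/13

Write each e_j = u_j / sqrt(<u_j, u_j>) where u_j is the displayed integer vector. Then <v, e_j> = <v, u_j> / sqrt(<u_j, u_j>), so |<v, e_j>|^2 = <v, u_j>^2 / <u_j, u_j>.
Coefficients: <v, e_1> = 5/sqrt(6), <v, e_2> = -13/sqrt(111), <v, e_3> = 89/sqrt(962).
Square and sum: Σ |<v, e_j>|^2 = 181/13.
Compute ||v||^2 = v·v = 14.
Deficit = 14 − 181/13 = 1/13 ≥ 0, confirming Bessel's inequality. (The deficit equals ||v − Σ <v,e_j> e_j||^2, the squared distance from v to span{e_j}.)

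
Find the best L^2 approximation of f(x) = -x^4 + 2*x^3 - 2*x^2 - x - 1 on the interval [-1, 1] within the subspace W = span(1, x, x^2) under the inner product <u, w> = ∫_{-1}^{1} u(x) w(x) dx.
g(x) = -20*x^2/7 + x/5 - 32/35

The best approximation g ∈ W is the orthogonal projection of f onto W. Writing g = a_0 + a_1 x + a_2 x^2, the coefficients solve the normal equations G · a = b where
  G_{ij} = <φ_i, φ_j> and b_i = <f, φ_i>, with φ_0 = 1, φ_1 = x, φ_2 = x^2.
G =
  [2, 0, 2/3]
  [0, 2/3, 0]
  [2/3, 0, 2/5],
b = (-56/15, 2/15, -184/105).
Solving gives a_0 = -32/35, a_1 = 1/5, a_2 = -20/7, so
  g(x) = -20*x^2/7 + x/5 - 32/35.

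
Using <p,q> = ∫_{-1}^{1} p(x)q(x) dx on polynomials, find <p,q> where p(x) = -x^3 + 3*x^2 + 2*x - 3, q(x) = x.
<p,q> = 14/15

Expand the product: p(x)·q(x) = -x^4 + 3*x^3 + 2*x^2 - 3*x.
∫_{-1}^{1} of each monomial x^k gives [2/(k+1) if k even, 0 if k odd]. Integrating term-by-term (or equivalently evaluating the antiderivative F(x) = -x^5/5 + 3*x^4/4 + 2*x^3/3 - 3*x^2/2 at the endpoints):
  F(1) − F(−1) = -17/60 − (-73/60) = 14/15.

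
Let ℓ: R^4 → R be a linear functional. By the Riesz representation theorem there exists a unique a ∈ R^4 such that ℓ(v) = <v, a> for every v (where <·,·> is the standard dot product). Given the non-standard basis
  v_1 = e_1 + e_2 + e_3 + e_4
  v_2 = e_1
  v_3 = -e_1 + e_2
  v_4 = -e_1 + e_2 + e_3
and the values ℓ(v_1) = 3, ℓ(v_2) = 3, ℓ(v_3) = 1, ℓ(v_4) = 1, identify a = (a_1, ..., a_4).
a = (3, 4, 0, -4)

Write a = (a_1, ..., a_4) in the standard basis. For each basis vector v_i, ℓ(v_i) = <v_i, a> is a linear equation in the a_j's. Collect the n equations into a matrix system V a = ℓ, where row i of V is v_i (expressed in the standard basis). Since V is invertible (lower-triangular with 1s on the diagonal, up to permutation), solve by back-substitution:
  V =
[[1, 1, 1, 1],
 [1, 0, 0, 0],
 [-1, 1, 0, 0],
 [-1, 1, 1, 0]]
  V a = (3, 3, 1, 1)
Solving gives a = (3, 4, 0, -4).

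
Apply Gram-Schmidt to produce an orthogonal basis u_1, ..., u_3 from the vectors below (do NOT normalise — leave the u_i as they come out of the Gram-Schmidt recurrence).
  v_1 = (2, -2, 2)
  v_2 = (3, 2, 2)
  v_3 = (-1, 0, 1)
Orthogonal basis:
  u_1 = (2, -2, 2)
  u_2 = (2, 3, 1)
  u_3 = (-6/7, 3/14, 15/14)

Apply the Gram-Schmidt recurrence
  u_1 = v_1
  u_i = v_i − Σ_{j<i} ((v_i · u_j) / (u_j · u_j)) · u_j.

Step by step this gives:
  u_1 = (2, -2, 2)
  u_2 = (2, 3, 1)
  u_3 = (-6/7, 3/14, 15/14)

Orthogonality check:
  u_2 · u_1 = 0 (should be 0)
  u_3 · u_1 = 0 (should be 0)
  u_3 · u_2 = 0 (should be 0)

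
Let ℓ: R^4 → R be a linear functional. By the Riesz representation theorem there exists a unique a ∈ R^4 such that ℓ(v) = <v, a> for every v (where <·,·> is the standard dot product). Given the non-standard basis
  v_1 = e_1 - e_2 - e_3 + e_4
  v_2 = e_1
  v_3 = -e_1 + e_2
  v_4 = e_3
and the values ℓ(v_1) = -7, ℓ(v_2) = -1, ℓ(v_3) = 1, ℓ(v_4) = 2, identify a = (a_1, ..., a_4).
a = (-1, 0, 2, -4)

Write a = (a_1, ..., a_4) in the standard basis. For each basis vector v_i, ℓ(v_i) = <v_i, a> is a linear equation in the a_j's. Collect the n equations into a matrix system V a = ℓ, where row i of V is v_i (expressed in the standard basis). Since V is invertible (lower-triangular with 1s on the diagonal, up to permutation), solve by back-substitution:
  V =
[[1, -1, -1, 1],
 [1, 0, 0, 0],
 [-1, 1, 0, 0],
 [0, 0, 1, 0]]
  V a = (-7, -1, 1, 2)
Solving gives a = (-1, 0, 2, -4).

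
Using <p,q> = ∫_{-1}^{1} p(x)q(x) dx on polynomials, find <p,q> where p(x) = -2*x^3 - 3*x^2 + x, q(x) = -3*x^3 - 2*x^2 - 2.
<p,q> = 242/35

Expand the product: p(x)·q(x) = 6*x^6 + 13*x^5 + 3*x^4 + 2*x^3 + 6*x^2 - 2*x.
∫_{-1}^{1} of each monomial x^k gives [2/(k+1) if k even, 0 if k odd]. Integrating term-by-term (or equivalently evaluating the antiderivative F(x) = 6*x^7/7 + 13*x^6/6 + 3*x^5/5 + x^4/2 + 2*x^3 - x^2 at the endpoints):
  F(1) − F(−1) = 538/105 − (-188/105) = 242/35.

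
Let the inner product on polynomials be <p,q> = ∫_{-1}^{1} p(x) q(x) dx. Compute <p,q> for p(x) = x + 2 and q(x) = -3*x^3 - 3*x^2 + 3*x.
<p,q> = -16/5

Expand the product: p(x)·q(x) = -3*x^4 - 9*x^3 - 3*x^2 + 6*x.
∫_{-1}^{1} of each monomial x^k gives [2/(k+1) if k even, 0 if k odd]. Integrating term-by-term (or equivalently evaluating the antiderivative F(x) = -3*x^5/5 - 9*x^4/4 - x^3 + 3*x^2 at the endpoints):
  F(1) − F(−1) = -17/20 − (47/20) = -16/5.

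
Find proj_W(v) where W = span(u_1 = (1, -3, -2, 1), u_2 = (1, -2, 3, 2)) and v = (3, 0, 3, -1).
proj_W(v) = (20/87, -2/29, 230/87, 74/87)

Set up U = [u_1 | ... | u_2] ∈ R^(4×2). The projector onto W = col(U) is P = U (U^T U)^(-1) U^T.
Compute U^T U =
  [15, 3]
  [3, 18],
and U^T v = (-4, 10).
Solve U^T U · c = U^T v for the coefficients: c = (-34/87, 18/29). The projection is proj_W(v) = U c.
Check: (v - proj_W(v)) · u_1 = 0  (should be 0).
Check: (v - proj_W(v)) · u_2 = 0  (should be 0).
Result: proj_W(v) = (20/87, -2/29, 230/87, 74/87).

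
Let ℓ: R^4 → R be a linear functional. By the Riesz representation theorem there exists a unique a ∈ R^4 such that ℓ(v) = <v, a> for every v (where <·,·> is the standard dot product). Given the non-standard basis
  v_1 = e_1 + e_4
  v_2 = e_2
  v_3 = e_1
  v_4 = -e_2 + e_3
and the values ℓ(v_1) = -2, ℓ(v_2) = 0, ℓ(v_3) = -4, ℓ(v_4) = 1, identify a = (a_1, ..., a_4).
a = (-4, 0, 1, 2)

Write a = (a_1, ..., a_4) in the standard basis. For each basis vector v_i, ℓ(v_i) = <v_i, a> is a linear equation in the a_j's. Collect the n equations into a matrix system V a = ℓ, where row i of V is v_i (expressed in the standard basis). Since V is invertible (lower-triangular with 1s on the diagonal, up to permutation), solve by back-substitution:
  V =
[[1, 0, 0, 1],
 [0, 1, 0, 0],
 [1, 0, 0, 0],
 [0, -1, 1, 0]]
  V a = (-2, 0, -4, 1)
Solving gives a = (-4, 0, 1, 2).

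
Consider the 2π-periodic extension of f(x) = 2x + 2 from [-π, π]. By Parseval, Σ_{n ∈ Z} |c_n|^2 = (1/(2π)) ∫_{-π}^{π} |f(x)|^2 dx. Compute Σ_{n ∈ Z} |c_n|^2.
Σ |c_n|^2 = 4π^2/3 + 4

Expand and integrate term by term over [-π, π]:
  ∫ (2x)^2 dx = 4·(2π^3/3); ∫ 2·2·(2)·x dx = 0 (odd integrand); ∫ 2^2 dx = 4·2π.
So (1/(2π)) ∫_{-π}^{π} (2x + 2)^2 dx = 4π^2/3 + 4 = 4π^2/3 + 4.
Parseval ⇒ Σ |c_n|^2 = 4π^2/3 + 4.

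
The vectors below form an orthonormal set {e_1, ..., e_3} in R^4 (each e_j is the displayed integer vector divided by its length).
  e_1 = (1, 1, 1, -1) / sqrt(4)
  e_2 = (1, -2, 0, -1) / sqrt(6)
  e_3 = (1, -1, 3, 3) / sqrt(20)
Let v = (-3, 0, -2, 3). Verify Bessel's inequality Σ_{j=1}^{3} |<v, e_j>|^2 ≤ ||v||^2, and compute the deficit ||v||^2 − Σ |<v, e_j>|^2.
Σ |<v, e_j>|^2 = 22; ||v||^2 = 22; deficit = 0

Write each e_j = u_j / sqrt(<u_j, u_j>) where u_j is the displayed integer vector. Then <v, e_j> = <v, u_j> / sqrt(<u_j, u_j>), so |<v, e_j>|^2 = <v, u_j>^2 / <u_j, u_j>.
Coefficients: <v, e_1> = -8/sqrt(4), <v, e_2> = -6/sqrt(6), <v, e_3> = 0/sqrt(20).
Square and sum: Σ |<v, e_j>|^2 = 22.
Compute ||v||^2 = v·v = 22.
Deficit = 22 − 22 = 0 ≥ 0, confirming Bessel's inequality. (The deficit equals ||v − Σ <v,e_j> e_j||^2, the squared distance from v to span{e_j}.)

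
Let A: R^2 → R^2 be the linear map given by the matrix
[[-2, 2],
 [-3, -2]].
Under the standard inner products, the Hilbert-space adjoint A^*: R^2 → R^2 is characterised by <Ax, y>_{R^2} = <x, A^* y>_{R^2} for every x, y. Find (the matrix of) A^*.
A^* = A^T =
[[-2, -3],
 [2, -2]]

For real matrices with standard dot products, the defining identity <Ax, y> = <x, A^* y> gives (Ax)^T y = x^T (A^*) y, i.e. x^T A^T y = x^T (A^*) y. Since this holds for all x, y, we must have A^* = A^T. Therefore
A^* =
[[-2, -3],
 [2, -2]].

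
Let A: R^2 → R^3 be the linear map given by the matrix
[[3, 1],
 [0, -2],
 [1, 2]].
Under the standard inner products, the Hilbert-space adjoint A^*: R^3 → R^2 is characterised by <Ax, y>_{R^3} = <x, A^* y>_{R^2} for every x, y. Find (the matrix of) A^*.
A^* = A^T =
[[3, 0, 1],
 [1, -2, 2]]

For real matrices with standard dot products, the defining identity <Ax, y> = <x, A^* y> gives (Ax)^T y = x^T (A^*) y, i.e. x^T A^T y = x^T (A^*) y. Since this holds for all x, y, we must have A^* = A^T. Therefore
A^* =
[[3, 0, 1],
 [1, -2, 2]].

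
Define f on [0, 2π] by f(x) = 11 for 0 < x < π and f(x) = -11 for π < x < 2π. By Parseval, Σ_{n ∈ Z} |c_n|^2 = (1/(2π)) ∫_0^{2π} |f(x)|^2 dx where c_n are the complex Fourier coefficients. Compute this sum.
Σ |c_n|^2 = 121

Parseval equates the L^2 energy of f (normalised by 1/(2π)) with the ℓ^2 sum of its Fourier coefficients: (1/(2π)) ∫_0^{2π} |f|^2 = Σ |c_n|^2.
Compute the left side: (1/(2π)) [∫_0^π 11^2 dx + ∫_π^{2π} (-11)^2 dx] = (1/(2π)) · (121π + 121π) = (121 + 121)/2 = 121.
So Σ_{n ∈ Z} |c_n|^2 = 121.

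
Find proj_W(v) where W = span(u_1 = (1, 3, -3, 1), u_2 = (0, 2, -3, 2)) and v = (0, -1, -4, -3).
proj_W(v) = (2/3, 58/51, -12/17, -10/51)

Set up U = [u_1 | ... | u_2] ∈ R^(4×2). The projector onto W = col(U) is P = U (U^T U)^(-1) U^T.
Compute U^T U =
  [20, 17]
  [17, 17],
and U^T v = (6, 4).
Solve U^T U · c = U^T v for the coefficients: c = (2/3, -22/51). The projection is proj_W(v) = U c.
Check: (v - proj_W(v)) · u_1 = 0  (should be 0).
Check: (v - proj_W(v)) · u_2 = 0  (should be 0).
Result: proj_W(v) = (2/3, 58/51, -12/17, -10/51).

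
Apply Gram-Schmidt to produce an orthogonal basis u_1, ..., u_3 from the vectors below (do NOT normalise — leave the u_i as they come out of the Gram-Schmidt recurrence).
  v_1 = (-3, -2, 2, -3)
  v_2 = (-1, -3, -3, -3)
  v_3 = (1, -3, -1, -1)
Orthogonal basis:
  u_1 = (-3, -2, 2, -3)
  u_2 = (5/13, -27/13, -51/13, -21/13)
  u_3 = (183/146, -229/146, 119/146, 49/146)

Apply the Gram-Schmidt recurrence
  u_1 = v_1
  u_i = v_i − Σ_{j<i} ((v_i · u_j) / (u_j · u_j)) · u_j.

Step by step this gives:
  u_1 = (-3, -2, 2, -3)
  u_2 = (5/13, -27/13, -51/13, -21/13)
  u_3 = (183/146, -229/146, 119/146, 49/146)

Orthogonality check:
  u_2 · u_1 = 0 (should be 0)
  u_3 · u_1 = 0 (should be 0)
  u_3 · u_2 = 0 (should be 0)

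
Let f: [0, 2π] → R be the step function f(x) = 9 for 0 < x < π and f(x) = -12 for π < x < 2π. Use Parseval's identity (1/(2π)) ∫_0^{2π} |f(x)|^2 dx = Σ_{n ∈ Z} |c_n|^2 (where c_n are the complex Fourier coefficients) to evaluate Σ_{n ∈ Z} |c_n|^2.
Σ |c_n|^2 = 225/2

Parseval equates the L^2 energy of f (normalised by 1/(2π)) with the ℓ^2 sum of its Fourier coefficients: (1/(2π)) ∫_0^{2π} |f|^2 = Σ |c_n|^2.
Compute the left side: (1/(2π)) [∫_0^π 9^2 dx + ∫_π^{2π} (-12)^2 dx] = (1/(2π)) · (81π + 144π) = (81 + 144)/2 = 225/2.
So Σ_{n ∈ Z} |c_n|^2 = 225/2.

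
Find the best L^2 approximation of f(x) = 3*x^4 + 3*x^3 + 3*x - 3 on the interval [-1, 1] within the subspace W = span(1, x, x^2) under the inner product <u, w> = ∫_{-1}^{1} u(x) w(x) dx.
g(x) = 18*x^2/7 + 24*x/5 - 114/35

The best approximation g ∈ W is the orthogonal projection of f onto W. Writing g = a_0 + a_1 x + a_2 x^2, the coefficients solve the normal equations G · a = b where
  G_{ij} = <φ_i, φ_j> and b_i = <f, φ_i>, with φ_0 = 1, φ_1 = x, φ_2 = x^2.
G =
  [2, 0, 2/3]
  [0, 2/3, 0]
  [2/3, 0, 2/5],
b = (-24/5, 16/5, -8/7).
Solving gives a_0 = -114/35, a_1 = 24/5, a_2 = 18/7, so
  g(x) = 18*x^2/7 + 24*x/5 - 114/35.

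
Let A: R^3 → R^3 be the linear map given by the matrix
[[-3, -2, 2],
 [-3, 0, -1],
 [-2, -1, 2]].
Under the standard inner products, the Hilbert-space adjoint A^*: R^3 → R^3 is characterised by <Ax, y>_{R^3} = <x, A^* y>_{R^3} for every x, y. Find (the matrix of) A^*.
A^* = A^T =
[[-3, -3, -2],
 [-2, 0, -1],
 [2, -1, 2]]

For real matrices with standard dot products, the defining identity <Ax, y> = <x, A^* y> gives (Ax)^T y = x^T (A^*) y, i.e. x^T A^T y = x^T (A^*) y. Since this holds for all x, y, we must have A^* = A^T. Therefore
A^* =
[[-3, -3, -2],
 [-2, 0, -1],
 [2, -1, 2]].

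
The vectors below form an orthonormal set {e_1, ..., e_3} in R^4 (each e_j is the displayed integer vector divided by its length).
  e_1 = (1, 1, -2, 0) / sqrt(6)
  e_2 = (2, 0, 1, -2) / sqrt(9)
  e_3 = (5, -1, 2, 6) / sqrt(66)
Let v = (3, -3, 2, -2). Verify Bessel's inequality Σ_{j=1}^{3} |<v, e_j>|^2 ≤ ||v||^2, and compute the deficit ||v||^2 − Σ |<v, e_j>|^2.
Σ |<v, e_j>|^2 = 222/11; ||v||^2 = 26; deficit = 64/11

Write each e_j = u_j / sqrt(<u_j, u_j>) where u_j is the displayed integer vector. Then <v, e_j> = <v, u_j> / sqrt(<u_j, u_j>), so |<v, e_j>|^2 = <v, u_j>^2 / <u_j, u_j>.
Coefficients: <v, e_1> = -4/sqrt(6), <v, e_2> = 12/sqrt(9), <v, e_3> = 10/sqrt(66).
Square and sum: Σ |<v, e_j>|^2 = 222/11.
Compute ||v||^2 = v·v = 26.
Deficit = 26 − 222/11 = 64/11 ≥ 0, confirming Bessel's inequality. (The deficit equals ||v − Σ <v,e_j> e_j||^2, the squared distance from v to span{e_j}.)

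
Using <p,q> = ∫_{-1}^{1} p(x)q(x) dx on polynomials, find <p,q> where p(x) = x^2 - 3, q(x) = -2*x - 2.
<p,q> = 32/3

Expand the product: p(x)·q(x) = -2*x^3 - 2*x^2 + 6*x + 6.
∫_{-1}^{1} of each monomial x^k gives [2/(k+1) if k even, 0 if k odd]. Integrating term-by-term (or equivalently evaluating the antiderivative F(x) = -x^4/2 - 2*x^3/3 + 3*x^2 + 6*x at the endpoints):
  F(1) − F(−1) = 47/6 − (-17/6) = 32/3.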